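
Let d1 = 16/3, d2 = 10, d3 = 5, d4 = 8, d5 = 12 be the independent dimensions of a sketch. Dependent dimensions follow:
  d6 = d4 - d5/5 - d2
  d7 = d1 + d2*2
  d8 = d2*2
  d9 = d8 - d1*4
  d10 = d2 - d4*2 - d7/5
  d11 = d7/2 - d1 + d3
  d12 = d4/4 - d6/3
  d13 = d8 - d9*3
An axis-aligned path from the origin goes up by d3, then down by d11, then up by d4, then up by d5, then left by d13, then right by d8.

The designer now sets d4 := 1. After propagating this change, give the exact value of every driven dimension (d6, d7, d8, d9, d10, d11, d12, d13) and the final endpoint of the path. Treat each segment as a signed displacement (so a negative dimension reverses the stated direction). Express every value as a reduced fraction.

Apply edit: d4 := 1
  d6 = d4 - d5/5 - d2 = -57/5
  d7 = d1 + d2*2 = 76/3
  d8 = d2*2 = 20
  d9 = d8 - d1*4 = -4/3
  d10 = d2 - d4*2 - d7/5 = 44/15
  d11 = d7/2 - d1 + d3 = 37/3
  d12 = d4/4 - d6/3 = 81/20
  d13 = d8 - d9*3 = 24
Walk from origin (0, 0):
  seg 1: up by d3 = 5 → (0, 5)
  seg 2: down by d11 = 37/3 → (0, -22/3)
  seg 3: up by d4 = 1 → (0, -19/3)
  seg 4: up by d5 = 12 → (0, 17/3)
  seg 5: left by d13 = 24 → (-24, 17/3)
  seg 6: right by d8 = 20 → (-4, 17/3)

d6 = -57/5
d7 = 76/3
d8 = 20
d9 = -4/3
d10 = 44/15
d11 = 37/3
d12 = 81/20
d13 = 24
endpoint = (-4, 17/3)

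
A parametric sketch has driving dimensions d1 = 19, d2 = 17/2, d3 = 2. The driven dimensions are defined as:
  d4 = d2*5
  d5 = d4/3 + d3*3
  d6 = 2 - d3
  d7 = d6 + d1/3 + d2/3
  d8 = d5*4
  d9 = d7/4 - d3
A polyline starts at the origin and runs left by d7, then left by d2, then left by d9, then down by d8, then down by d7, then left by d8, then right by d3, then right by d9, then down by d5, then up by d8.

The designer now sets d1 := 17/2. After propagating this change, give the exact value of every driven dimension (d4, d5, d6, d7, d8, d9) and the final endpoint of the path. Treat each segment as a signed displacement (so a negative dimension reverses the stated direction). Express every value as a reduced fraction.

Apply edit: d1 := 17/2
  d4 = d2*5 = 85/2
  d5 = d4/3 + d3*3 = 121/6
  d6 = 2 - d3 = 0
  d7 = d6 + d1/3 + d2/3 = 17/3
  d8 = d5*4 = 242/3
  d9 = d7/4 - d3 = -7/12
Walk from origin (0, 0):
  seg 1: left by d7 = 17/3 → (-17/3, 0)
  seg 2: left by d2 = 17/2 → (-85/6, 0)
  seg 3: left by d9 = -7/12 → (-163/12, 0)
  seg 4: down by d8 = 242/3 → (-163/12, -242/3)
  seg 5: down by d7 = 17/3 → (-163/12, -259/3)
  seg 6: left by d8 = 242/3 → (-377/4, -259/3)
  seg 7: right by d3 = 2 → (-369/4, -259/3)
  seg 8: right by d9 = -7/12 → (-557/6, -259/3)
  seg 9: down by d5 = 121/6 → (-557/6, -213/2)
  seg 10: up by d8 = 242/3 → (-557/6, -155/6)

d4 = 85/2
d5 = 121/6
d6 = 0
d7 = 17/3
d8 = 242/3
d9 = -7/12
endpoint = (-557/6, -155/6)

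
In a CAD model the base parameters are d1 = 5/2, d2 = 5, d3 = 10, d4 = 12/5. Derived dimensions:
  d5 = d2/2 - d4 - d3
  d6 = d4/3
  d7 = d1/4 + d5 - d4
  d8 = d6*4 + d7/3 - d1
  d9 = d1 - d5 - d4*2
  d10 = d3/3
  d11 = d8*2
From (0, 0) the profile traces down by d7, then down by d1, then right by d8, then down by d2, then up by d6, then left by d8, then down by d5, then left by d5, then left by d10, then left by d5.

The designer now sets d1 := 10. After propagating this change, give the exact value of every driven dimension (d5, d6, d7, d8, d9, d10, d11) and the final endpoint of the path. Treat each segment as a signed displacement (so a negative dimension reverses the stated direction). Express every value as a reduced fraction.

Apply edit: d1 := 10
  d5 = d2/2 - d4 - d3 = -99/10
  d6 = d4/3 = 4/5
  d7 = d1/4 + d5 - d4 = -49/5
  d8 = d6*4 + d7/3 - d1 = -151/15
  d9 = d1 - d5 - d4*2 = 151/10
  d10 = d3/3 = 10/3
  d11 = d8*2 = -302/15
Walk from origin (0, 0):
  seg 1: down by d7 = -49/5 → (0, 49/5)
  seg 2: down by d1 = 10 → (0, -1/5)
  seg 3: right by d8 = -151/15 → (-151/15, -1/5)
  seg 4: down by d2 = 5 → (-151/15, -26/5)
  seg 5: up by d6 = 4/5 → (-151/15, -22/5)
  seg 6: left by d8 = -151/15 → (0, -22/5)
  seg 7: down by d5 = -99/10 → (0, 11/2)
  seg 8: left by d5 = -99/10 → (99/10, 11/2)
  seg 9: left by d10 = 10/3 → (197/30, 11/2)
  seg 10: left by d5 = -99/10 → (247/15, 11/2)

d5 = -99/10
d6 = 4/5
d7 = -49/5
d8 = -151/15
d9 = 151/10
d10 = 10/3
d11 = -302/15
endpoint = (247/15, 11/2)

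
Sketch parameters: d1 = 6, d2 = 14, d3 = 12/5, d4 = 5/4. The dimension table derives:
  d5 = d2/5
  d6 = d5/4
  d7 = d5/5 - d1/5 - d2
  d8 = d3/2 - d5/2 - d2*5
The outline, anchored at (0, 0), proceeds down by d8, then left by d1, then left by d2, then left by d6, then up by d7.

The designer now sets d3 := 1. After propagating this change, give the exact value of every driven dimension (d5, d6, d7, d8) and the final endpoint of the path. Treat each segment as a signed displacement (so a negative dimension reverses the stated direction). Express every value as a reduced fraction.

d5 = 14/5
d6 = 7/10
d7 = -366/25
d8 = -709/10
endpoint = (-207/10, 2813/50)

Apply edit: d3 := 1
  d5 = d2/5 = 14/5
  d6 = d5/4 = 7/10
  d7 = d5/5 - d1/5 - d2 = -366/25
  d8 = d3/2 - d5/2 - d2*5 = -709/10
Walk from origin (0, 0):
  seg 1: down by d8 = -709/10 → (0, 709/10)
  seg 2: left by d1 = 6 → (-6, 709/10)
  seg 3: left by d2 = 14 → (-20, 709/10)
  seg 4: left by d6 = 7/10 → (-207/10, 709/10)
  seg 5: up by d7 = -366/25 → (-207/10, 2813/50)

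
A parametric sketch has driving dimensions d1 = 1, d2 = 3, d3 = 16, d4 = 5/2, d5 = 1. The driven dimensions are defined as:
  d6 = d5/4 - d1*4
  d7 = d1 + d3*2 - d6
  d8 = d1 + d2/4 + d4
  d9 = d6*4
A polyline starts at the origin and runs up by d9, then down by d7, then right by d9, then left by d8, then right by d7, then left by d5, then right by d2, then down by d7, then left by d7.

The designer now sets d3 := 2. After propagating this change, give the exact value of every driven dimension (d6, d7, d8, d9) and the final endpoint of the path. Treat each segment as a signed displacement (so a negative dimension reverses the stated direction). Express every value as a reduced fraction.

d6 = -15/4
d7 = 35/4
d8 = 17/4
d9 = -15
endpoint = (-69/4, -65/2)

Apply edit: d3 := 2
  d6 = d5/4 - d1*4 = -15/4
  d7 = d1 + d3*2 - d6 = 35/4
  d8 = d1 + d2/4 + d4 = 17/4
  d9 = d6*4 = -15
Walk from origin (0, 0):
  seg 1: up by d9 = -15 → (0, -15)
  seg 2: down by d7 = 35/4 → (0, -95/4)
  seg 3: right by d9 = -15 → (-15, -95/4)
  seg 4: left by d8 = 17/4 → (-77/4, -95/4)
  seg 5: right by d7 = 35/4 → (-21/2, -95/4)
  seg 6: left by d5 = 1 → (-23/2, -95/4)
  seg 7: right by d2 = 3 → (-17/2, -95/4)
  seg 8: down by d7 = 35/4 → (-17/2, -65/2)
  seg 9: left by d7 = 35/4 → (-69/4, -65/2)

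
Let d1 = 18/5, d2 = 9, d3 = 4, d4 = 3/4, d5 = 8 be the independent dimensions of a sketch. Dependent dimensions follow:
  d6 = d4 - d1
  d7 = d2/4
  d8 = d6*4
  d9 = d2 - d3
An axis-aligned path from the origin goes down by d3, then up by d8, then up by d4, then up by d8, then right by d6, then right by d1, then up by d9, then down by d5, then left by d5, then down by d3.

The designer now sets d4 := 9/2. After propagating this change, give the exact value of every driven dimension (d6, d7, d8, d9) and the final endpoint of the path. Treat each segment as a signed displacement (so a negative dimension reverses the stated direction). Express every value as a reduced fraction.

Apply edit: d4 := 9/2
  d6 = d4 - d1 = 9/10
  d7 = d2/4 = 9/4
  d8 = d6*4 = 18/5
  d9 = d2 - d3 = 5
Walk from origin (0, 0):
  seg 1: down by d3 = 4 → (0, -4)
  seg 2: up by d8 = 18/5 → (0, -2/5)
  seg 3: up by d4 = 9/2 → (0, 41/10)
  seg 4: up by d8 = 18/5 → (0, 77/10)
  seg 5: right by d6 = 9/10 → (9/10, 77/10)
  seg 6: right by d1 = 18/5 → (9/2, 77/10)
  seg 7: up by d9 = 5 → (9/2, 127/10)
  seg 8: down by d5 = 8 → (9/2, 47/10)
  seg 9: left by d5 = 8 → (-7/2, 47/10)
  seg 10: down by d3 = 4 → (-7/2, 7/10)

d6 = 9/10
d7 = 9/4
d8 = 18/5
d9 = 5
endpoint = (-7/2, 7/10)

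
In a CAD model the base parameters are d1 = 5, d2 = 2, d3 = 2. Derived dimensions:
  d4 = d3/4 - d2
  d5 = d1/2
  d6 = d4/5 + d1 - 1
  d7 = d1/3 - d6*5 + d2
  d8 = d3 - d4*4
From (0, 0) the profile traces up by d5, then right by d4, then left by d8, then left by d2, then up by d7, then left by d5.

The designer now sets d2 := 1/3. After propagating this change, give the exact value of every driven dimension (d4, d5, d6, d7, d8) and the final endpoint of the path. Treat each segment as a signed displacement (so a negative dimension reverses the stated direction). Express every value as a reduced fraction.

d4 = 1/6
d5 = 5/2
d6 = 121/30
d7 = -109/6
d8 = 4/3
endpoint = (-4, -47/3)

Apply edit: d2 := 1/3
  d4 = d3/4 - d2 = 1/6
  d5 = d1/2 = 5/2
  d6 = d4/5 + d1 - 1 = 121/30
  d7 = d1/3 - d6*5 + d2 = -109/6
  d8 = d3 - d4*4 = 4/3
Walk from origin (0, 0):
  seg 1: up by d5 = 5/2 → (0, 5/2)
  seg 2: right by d4 = 1/6 → (1/6, 5/2)
  seg 3: left by d8 = 4/3 → (-7/6, 5/2)
  seg 4: left by d2 = 1/3 → (-3/2, 5/2)
  seg 5: up by d7 = -109/6 → (-3/2, -47/3)
  seg 6: left by d5 = 5/2 → (-4, -47/3)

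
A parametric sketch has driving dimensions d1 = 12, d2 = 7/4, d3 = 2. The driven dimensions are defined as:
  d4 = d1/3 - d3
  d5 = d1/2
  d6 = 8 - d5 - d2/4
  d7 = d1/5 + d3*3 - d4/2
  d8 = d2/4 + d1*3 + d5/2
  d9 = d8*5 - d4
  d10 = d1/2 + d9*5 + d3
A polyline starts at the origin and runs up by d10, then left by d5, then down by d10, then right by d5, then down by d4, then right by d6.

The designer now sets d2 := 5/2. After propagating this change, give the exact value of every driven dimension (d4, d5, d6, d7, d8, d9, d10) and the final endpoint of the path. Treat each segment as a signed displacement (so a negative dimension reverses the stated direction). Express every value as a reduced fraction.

d4 = 2
d5 = 6
d6 = 11/8
d7 = 37/5
d8 = 317/8
d9 = 1569/8
d10 = 7909/8
endpoint = (11/8, -2)

Apply edit: d2 := 5/2
  d4 = d1/3 - d3 = 2
  d5 = d1/2 = 6
  d6 = 8 - d5 - d2/4 = 11/8
  d7 = d1/5 + d3*3 - d4/2 = 37/5
  d8 = d2/4 + d1*3 + d5/2 = 317/8
  d9 = d8*5 - d4 = 1569/8
  d10 = d1/2 + d9*5 + d3 = 7909/8
Walk from origin (0, 0):
  seg 1: up by d10 = 7909/8 → (0, 7909/8)
  seg 2: left by d5 = 6 → (-6, 7909/8)
  seg 3: down by d10 = 7909/8 → (-6, 0)
  seg 4: right by d5 = 6 → (0, 0)
  seg 5: down by d4 = 2 → (0, -2)
  seg 6: right by d6 = 11/8 → (11/8, -2)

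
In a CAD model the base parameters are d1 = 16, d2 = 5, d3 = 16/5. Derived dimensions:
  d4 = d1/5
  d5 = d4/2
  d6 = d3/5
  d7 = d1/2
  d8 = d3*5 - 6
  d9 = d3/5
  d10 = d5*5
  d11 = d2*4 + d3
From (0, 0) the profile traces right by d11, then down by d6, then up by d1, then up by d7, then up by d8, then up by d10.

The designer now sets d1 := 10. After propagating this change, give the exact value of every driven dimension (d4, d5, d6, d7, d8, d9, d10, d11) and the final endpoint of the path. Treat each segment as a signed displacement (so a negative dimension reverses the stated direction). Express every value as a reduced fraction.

Apply edit: d1 := 10
  d4 = d1/5 = 2
  d5 = d4/2 = 1
  d6 = d3/5 = 16/25
  d7 = d1/2 = 5
  d8 = d3*5 - 6 = 10
  d9 = d3/5 = 16/25
  d10 = d5*5 = 5
  d11 = d2*4 + d3 = 116/5
Walk from origin (0, 0):
  seg 1: right by d11 = 116/5 → (116/5, 0)
  seg 2: down by d6 = 16/25 → (116/5, -16/25)
  seg 3: up by d1 = 10 → (116/5, 234/25)
  seg 4: up by d7 = 5 → (116/5, 359/25)
  seg 5: up by d8 = 10 → (116/5, 609/25)
  seg 6: up by d10 = 5 → (116/5, 734/25)

d4 = 2
d5 = 1
d6 = 16/25
d7 = 5
d8 = 10
d9 = 16/25
d10 = 5
d11 = 116/5
endpoint = (116/5, 734/25)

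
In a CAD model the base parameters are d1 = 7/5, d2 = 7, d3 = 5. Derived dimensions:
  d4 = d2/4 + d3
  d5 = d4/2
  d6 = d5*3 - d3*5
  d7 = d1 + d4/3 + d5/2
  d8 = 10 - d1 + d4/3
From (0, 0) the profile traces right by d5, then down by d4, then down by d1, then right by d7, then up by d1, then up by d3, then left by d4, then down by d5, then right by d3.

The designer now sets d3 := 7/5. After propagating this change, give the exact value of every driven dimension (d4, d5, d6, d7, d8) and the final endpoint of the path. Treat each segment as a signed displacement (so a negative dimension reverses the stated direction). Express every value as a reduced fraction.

d4 = 63/20
d5 = 63/40
d6 = -91/40
d7 = 259/80
d8 = 193/20
endpoint = (49/16, -133/40)

Apply edit: d3 := 7/5
  d4 = d2/4 + d3 = 63/20
  d5 = d4/2 = 63/40
  d6 = d5*3 - d3*5 = -91/40
  d7 = d1 + d4/3 + d5/2 = 259/80
  d8 = 10 - d1 + d4/3 = 193/20
Walk from origin (0, 0):
  seg 1: right by d5 = 63/40 → (63/40, 0)
  seg 2: down by d4 = 63/20 → (63/40, -63/20)
  seg 3: down by d1 = 7/5 → (63/40, -91/20)
  seg 4: right by d7 = 259/80 → (77/16, -91/20)
  seg 5: up by d1 = 7/5 → (77/16, -63/20)
  seg 6: up by d3 = 7/5 → (77/16, -7/4)
  seg 7: left by d4 = 63/20 → (133/80, -7/4)
  seg 8: down by d5 = 63/40 → (133/80, -133/40)
  seg 9: right by d3 = 7/5 → (49/16, -133/40)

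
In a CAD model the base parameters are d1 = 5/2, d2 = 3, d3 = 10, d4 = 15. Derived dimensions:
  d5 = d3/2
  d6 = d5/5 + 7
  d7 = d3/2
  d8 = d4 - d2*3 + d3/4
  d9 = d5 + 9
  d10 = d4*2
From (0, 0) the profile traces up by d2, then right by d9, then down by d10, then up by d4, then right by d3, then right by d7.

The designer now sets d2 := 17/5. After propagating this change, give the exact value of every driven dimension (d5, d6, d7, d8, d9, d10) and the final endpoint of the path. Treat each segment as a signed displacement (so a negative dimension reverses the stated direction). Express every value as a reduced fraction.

d5 = 5
d6 = 8
d7 = 5
d8 = 73/10
d9 = 14
d10 = 30
endpoint = (29, -58/5)

Apply edit: d2 := 17/5
  d5 = d3/2 = 5
  d6 = d5/5 + 7 = 8
  d7 = d3/2 = 5
  d8 = d4 - d2*3 + d3/4 = 73/10
  d9 = d5 + 9 = 14
  d10 = d4*2 = 30
Walk from origin (0, 0):
  seg 1: up by d2 = 17/5 → (0, 17/5)
  seg 2: right by d9 = 14 → (14, 17/5)
  seg 3: down by d10 = 30 → (14, -133/5)
  seg 4: up by d4 = 15 → (14, -58/5)
  seg 5: right by d3 = 10 → (24, -58/5)
  seg 6: right by d7 = 5 → (29, -58/5)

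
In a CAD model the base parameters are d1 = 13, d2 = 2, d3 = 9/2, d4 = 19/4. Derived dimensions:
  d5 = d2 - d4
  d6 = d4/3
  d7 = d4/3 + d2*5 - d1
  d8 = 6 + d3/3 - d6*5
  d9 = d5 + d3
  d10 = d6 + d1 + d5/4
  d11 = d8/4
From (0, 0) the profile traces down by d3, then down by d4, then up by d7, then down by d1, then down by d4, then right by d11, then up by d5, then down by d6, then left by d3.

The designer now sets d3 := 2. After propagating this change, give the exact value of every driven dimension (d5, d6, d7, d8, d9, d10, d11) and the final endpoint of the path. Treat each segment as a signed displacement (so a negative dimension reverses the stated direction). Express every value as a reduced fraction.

d5 = -11/4
d6 = 19/12
d7 = -17/12
d8 = -5/4
d9 = -3/4
d10 = 667/48
d11 = -5/16
endpoint = (-37/16, -121/4)

Apply edit: d3 := 2
  d5 = d2 - d4 = -11/4
  d6 = d4/3 = 19/12
  d7 = d4/3 + d2*5 - d1 = -17/12
  d8 = 6 + d3/3 - d6*5 = -5/4
  d9 = d5 + d3 = -3/4
  d10 = d6 + d1 + d5/4 = 667/48
  d11 = d8/4 = -5/16
Walk from origin (0, 0):
  seg 1: down by d3 = 2 → (0, -2)
  seg 2: down by d4 = 19/4 → (0, -27/4)
  seg 3: up by d7 = -17/12 → (0, -49/6)
  seg 4: down by d1 = 13 → (0, -127/6)
  seg 5: down by d4 = 19/4 → (0, -311/12)
  seg 6: right by d11 = -5/16 → (-5/16, -311/12)
  seg 7: up by d5 = -11/4 → (-5/16, -86/3)
  seg 8: down by d6 = 19/12 → (-5/16, -121/4)
  seg 9: left by d3 = 2 → (-37/16, -121/4)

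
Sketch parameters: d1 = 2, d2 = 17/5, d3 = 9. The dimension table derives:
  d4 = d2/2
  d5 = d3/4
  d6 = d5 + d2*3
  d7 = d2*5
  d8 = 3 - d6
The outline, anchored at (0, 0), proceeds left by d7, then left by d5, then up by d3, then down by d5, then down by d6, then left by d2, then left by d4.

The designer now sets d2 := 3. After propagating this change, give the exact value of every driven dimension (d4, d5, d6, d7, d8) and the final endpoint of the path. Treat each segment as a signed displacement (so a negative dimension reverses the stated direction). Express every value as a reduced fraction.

Apply edit: d2 := 3
  d4 = d2/2 = 3/2
  d5 = d3/4 = 9/4
  d6 = d5 + d2*3 = 45/4
  d7 = d2*5 = 15
  d8 = 3 - d6 = -33/4
Walk from origin (0, 0):
  seg 1: left by d7 = 15 → (-15, 0)
  seg 2: left by d5 = 9/4 → (-69/4, 0)
  seg 3: up by d3 = 9 → (-69/4, 9)
  seg 4: down by d5 = 9/4 → (-69/4, 27/4)
  seg 5: down by d6 = 45/4 → (-69/4, -9/2)
  seg 6: left by d2 = 3 → (-81/4, -9/2)
  seg 7: left by d4 = 3/2 → (-87/4, -9/2)

d4 = 3/2
d5 = 9/4
d6 = 45/4
d7 = 15
d8 = -33/4
endpoint = (-87/4, -9/2)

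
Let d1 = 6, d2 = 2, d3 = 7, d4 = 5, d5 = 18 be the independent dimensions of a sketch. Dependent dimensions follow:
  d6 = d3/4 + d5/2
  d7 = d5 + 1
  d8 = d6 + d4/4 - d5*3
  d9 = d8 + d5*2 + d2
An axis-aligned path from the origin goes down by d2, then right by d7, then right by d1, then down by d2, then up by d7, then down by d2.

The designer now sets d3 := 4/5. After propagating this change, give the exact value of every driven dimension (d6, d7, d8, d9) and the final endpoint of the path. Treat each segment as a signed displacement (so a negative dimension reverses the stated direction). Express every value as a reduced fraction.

Apply edit: d3 := 4/5
  d6 = d3/4 + d5/2 = 46/5
  d7 = d5 + 1 = 19
  d8 = d6 + d4/4 - d5*3 = -871/20
  d9 = d8 + d5*2 + d2 = -111/20
Walk from origin (0, 0):
  seg 1: down by d2 = 2 → (0, -2)
  seg 2: right by d7 = 19 → (19, -2)
  seg 3: right by d1 = 6 → (25, -2)
  seg 4: down by d2 = 2 → (25, -4)
  seg 5: up by d7 = 19 → (25, 15)
  seg 6: down by d2 = 2 → (25, 13)

d6 = 46/5
d7 = 19
d8 = -871/20
d9 = -111/20
endpoint = (25, 13)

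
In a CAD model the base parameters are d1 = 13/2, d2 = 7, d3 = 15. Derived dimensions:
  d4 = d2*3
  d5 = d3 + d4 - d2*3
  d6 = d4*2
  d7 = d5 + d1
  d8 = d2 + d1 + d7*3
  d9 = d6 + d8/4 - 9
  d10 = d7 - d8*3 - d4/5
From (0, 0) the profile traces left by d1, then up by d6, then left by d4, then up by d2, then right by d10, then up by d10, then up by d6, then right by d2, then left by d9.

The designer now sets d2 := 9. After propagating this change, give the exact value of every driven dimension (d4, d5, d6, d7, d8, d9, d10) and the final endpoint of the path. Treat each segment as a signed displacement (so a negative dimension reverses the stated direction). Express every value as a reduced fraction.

Apply edit: d2 := 9
  d4 = d2*3 = 27
  d5 = d3 + d4 - d2*3 = 15
  d6 = d4*2 = 54
  d7 = d5 + d1 = 43/2
  d8 = d2 + d1 + d7*3 = 80
  d9 = d6 + d8/4 - 9 = 65
  d10 = d7 - d8*3 - d4/5 = -2239/10
Walk from origin (0, 0):
  seg 1: left by d1 = 13/2 → (-13/2, 0)
  seg 2: up by d6 = 54 → (-13/2, 54)
  seg 3: left by d4 = 27 → (-67/2, 54)
  seg 4: up by d2 = 9 → (-67/2, 63)
  seg 5: right by d10 = -2239/10 → (-1287/5, 63)
  seg 6: up by d10 = -2239/10 → (-1287/5, -1609/10)
  seg 7: up by d6 = 54 → (-1287/5, -1069/10)
  seg 8: right by d2 = 9 → (-1242/5, -1069/10)
  seg 9: left by d9 = 65 → (-1567/5, -1069/10)

d4 = 27
d5 = 15
d6 = 54
d7 = 43/2
d8 = 80
d9 = 65
d10 = -2239/10
endpoint = (-1567/5, -1069/10)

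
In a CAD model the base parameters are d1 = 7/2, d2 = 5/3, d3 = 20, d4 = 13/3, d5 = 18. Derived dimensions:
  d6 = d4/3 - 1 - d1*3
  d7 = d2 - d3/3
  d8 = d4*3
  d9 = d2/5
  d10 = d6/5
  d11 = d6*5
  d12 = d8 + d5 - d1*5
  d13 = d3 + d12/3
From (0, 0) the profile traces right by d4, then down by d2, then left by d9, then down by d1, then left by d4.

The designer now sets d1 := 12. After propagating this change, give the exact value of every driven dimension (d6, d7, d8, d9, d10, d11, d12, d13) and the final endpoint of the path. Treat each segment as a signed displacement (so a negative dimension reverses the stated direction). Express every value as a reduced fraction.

d6 = -320/9
d7 = -5
d8 = 13
d9 = 1/3
d10 = -64/9
d11 = -1600/9
d12 = -29
d13 = 31/3
endpoint = (-1/3, -41/3)

Apply edit: d1 := 12
  d6 = d4/3 - 1 - d1*3 = -320/9
  d7 = d2 - d3/3 = -5
  d8 = d4*3 = 13
  d9 = d2/5 = 1/3
  d10 = d6/5 = -64/9
  d11 = d6*5 = -1600/9
  d12 = d8 + d5 - d1*5 = -29
  d13 = d3 + d12/3 = 31/3
Walk from origin (0, 0):
  seg 1: right by d4 = 13/3 → (13/3, 0)
  seg 2: down by d2 = 5/3 → (13/3, -5/3)
  seg 3: left by d9 = 1/3 → (4, -5/3)
  seg 4: down by d1 = 12 → (4, -41/3)
  seg 5: left by d4 = 13/3 → (-1/3, -41/3)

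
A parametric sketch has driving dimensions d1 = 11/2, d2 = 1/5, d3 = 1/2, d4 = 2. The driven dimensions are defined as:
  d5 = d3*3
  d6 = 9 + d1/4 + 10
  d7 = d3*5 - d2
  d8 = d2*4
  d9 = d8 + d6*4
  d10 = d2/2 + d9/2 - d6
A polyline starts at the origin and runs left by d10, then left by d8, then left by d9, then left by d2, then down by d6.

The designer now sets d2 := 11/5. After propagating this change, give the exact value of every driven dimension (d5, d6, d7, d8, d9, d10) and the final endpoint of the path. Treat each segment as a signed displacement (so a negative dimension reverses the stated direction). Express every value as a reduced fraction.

d5 = 3/2
d6 = 163/8
d7 = 3/10
d8 = 44/5
d9 = 903/10
d10 = 207/8
endpoint = (-5087/40, -163/8)

Apply edit: d2 := 11/5
  d5 = d3*3 = 3/2
  d6 = 9 + d1/4 + 10 = 163/8
  d7 = d3*5 - d2 = 3/10
  d8 = d2*4 = 44/5
  d9 = d8 + d6*4 = 903/10
  d10 = d2/2 + d9/2 - d6 = 207/8
Walk from origin (0, 0):
  seg 1: left by d10 = 207/8 → (-207/8, 0)
  seg 2: left by d8 = 44/5 → (-1387/40, 0)
  seg 3: left by d9 = 903/10 → (-4999/40, 0)
  seg 4: left by d2 = 11/5 → (-5087/40, 0)
  seg 5: down by d6 = 163/8 → (-5087/40, -163/8)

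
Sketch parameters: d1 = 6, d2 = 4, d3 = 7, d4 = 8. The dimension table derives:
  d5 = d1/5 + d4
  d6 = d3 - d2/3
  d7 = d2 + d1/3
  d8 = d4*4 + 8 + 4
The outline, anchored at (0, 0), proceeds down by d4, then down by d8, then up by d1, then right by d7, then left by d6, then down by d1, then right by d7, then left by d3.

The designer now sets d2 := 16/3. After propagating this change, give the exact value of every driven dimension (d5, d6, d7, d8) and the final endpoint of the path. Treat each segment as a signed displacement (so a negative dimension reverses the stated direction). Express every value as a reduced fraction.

d5 = 46/5
d6 = 47/9
d7 = 22/3
d8 = 44
endpoint = (22/9, -52)

Apply edit: d2 := 16/3
  d5 = d1/5 + d4 = 46/5
  d6 = d3 - d2/3 = 47/9
  d7 = d2 + d1/3 = 22/3
  d8 = d4*4 + 8 + 4 = 44
Walk from origin (0, 0):
  seg 1: down by d4 = 8 → (0, -8)
  seg 2: down by d8 = 44 → (0, -52)
  seg 3: up by d1 = 6 → (0, -46)
  seg 4: right by d7 = 22/3 → (22/3, -46)
  seg 5: left by d6 = 47/9 → (19/9, -46)
  seg 6: down by d1 = 6 → (19/9, -52)
  seg 7: right by d7 = 22/3 → (85/9, -52)
  seg 8: left by d3 = 7 → (22/9, -52)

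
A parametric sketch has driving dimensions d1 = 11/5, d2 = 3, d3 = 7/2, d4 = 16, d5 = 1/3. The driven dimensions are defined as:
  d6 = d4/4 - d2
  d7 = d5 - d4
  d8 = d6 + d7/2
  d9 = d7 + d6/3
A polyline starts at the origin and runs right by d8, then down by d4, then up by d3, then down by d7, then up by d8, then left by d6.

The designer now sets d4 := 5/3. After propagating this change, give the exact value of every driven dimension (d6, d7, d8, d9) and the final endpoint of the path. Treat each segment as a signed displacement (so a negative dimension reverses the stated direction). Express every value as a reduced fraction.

Apply edit: d4 := 5/3
  d6 = d4/4 - d2 = -31/12
  d7 = d5 - d4 = -4/3
  d8 = d6 + d7/2 = -13/4
  d9 = d7 + d6/3 = -79/36
Walk from origin (0, 0):
  seg 1: right by d8 = -13/4 → (-13/4, 0)
  seg 2: down by d4 = 5/3 → (-13/4, -5/3)
  seg 3: up by d3 = 7/2 → (-13/4, 11/6)
  seg 4: down by d7 = -4/3 → (-13/4, 19/6)
  seg 5: up by d8 = -13/4 → (-13/4, -1/12)
  seg 6: left by d6 = -31/12 → (-2/3, -1/12)

d6 = -31/12
d7 = -4/3
d8 = -13/4
d9 = -79/36
endpoint = (-2/3, -1/12)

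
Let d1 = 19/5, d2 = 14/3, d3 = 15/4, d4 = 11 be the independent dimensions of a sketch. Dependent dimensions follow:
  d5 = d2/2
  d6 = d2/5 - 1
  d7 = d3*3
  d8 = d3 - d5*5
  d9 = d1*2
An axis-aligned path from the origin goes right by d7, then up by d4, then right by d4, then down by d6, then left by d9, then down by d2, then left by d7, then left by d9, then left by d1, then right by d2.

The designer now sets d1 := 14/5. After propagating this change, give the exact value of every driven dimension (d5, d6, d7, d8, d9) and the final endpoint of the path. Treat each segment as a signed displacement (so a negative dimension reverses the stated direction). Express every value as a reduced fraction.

Apply edit: d1 := 14/5
  d5 = d2/2 = 7/3
  d6 = d2/5 - 1 = -1/15
  d7 = d3*3 = 45/4
  d8 = d3 - d5*5 = -95/12
  d9 = d1*2 = 28/5
Walk from origin (0, 0):
  seg 1: right by d7 = 45/4 → (45/4, 0)
  seg 2: up by d4 = 11 → (45/4, 11)
  seg 3: right by d4 = 11 → (89/4, 11)
  seg 4: down by d6 = -1/15 → (89/4, 166/15)
  seg 5: left by d9 = 28/5 → (333/20, 166/15)
  seg 6: down by d2 = 14/3 → (333/20, 32/5)
  seg 7: left by d7 = 45/4 → (27/5, 32/5)
  seg 8: left by d9 = 28/5 → (-1/5, 32/5)
  seg 9: left by d1 = 14/5 → (-3, 32/5)
  seg 10: right by d2 = 14/3 → (5/3, 32/5)

d5 = 7/3
d6 = -1/15
d7 = 45/4
d8 = -95/12
d9 = 28/5
endpoint = (5/3, 32/5)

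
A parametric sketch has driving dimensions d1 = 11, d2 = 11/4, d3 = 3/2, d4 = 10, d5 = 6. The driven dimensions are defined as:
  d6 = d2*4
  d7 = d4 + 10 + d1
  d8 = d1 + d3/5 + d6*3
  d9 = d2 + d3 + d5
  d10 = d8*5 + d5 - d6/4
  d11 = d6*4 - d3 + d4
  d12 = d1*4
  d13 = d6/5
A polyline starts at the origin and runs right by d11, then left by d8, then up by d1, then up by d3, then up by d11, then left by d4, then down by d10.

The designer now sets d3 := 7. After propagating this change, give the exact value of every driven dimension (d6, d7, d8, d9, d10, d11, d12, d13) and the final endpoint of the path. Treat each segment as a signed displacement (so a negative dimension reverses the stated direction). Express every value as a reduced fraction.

d6 = 11
d7 = 31
d8 = 227/5
d9 = 63/4
d10 = 921/4
d11 = 47
d12 = 44
d13 = 11/5
endpoint = (-42/5, -661/4)

Apply edit: d3 := 7
  d6 = d2*4 = 11
  d7 = d4 + 10 + d1 = 31
  d8 = d1 + d3/5 + d6*3 = 227/5
  d9 = d2 + d3 + d5 = 63/4
  d10 = d8*5 + d5 - d6/4 = 921/4
  d11 = d6*4 - d3 + d4 = 47
  d12 = d1*4 = 44
  d13 = d6/5 = 11/5
Walk from origin (0, 0):
  seg 1: right by d11 = 47 → (47, 0)
  seg 2: left by d8 = 227/5 → (8/5, 0)
  seg 3: up by d1 = 11 → (8/5, 11)
  seg 4: up by d3 = 7 → (8/5, 18)
  seg 5: up by d11 = 47 → (8/5, 65)
  seg 6: left by d4 = 10 → (-42/5, 65)
  seg 7: down by d10 = 921/4 → (-42/5, -661/4)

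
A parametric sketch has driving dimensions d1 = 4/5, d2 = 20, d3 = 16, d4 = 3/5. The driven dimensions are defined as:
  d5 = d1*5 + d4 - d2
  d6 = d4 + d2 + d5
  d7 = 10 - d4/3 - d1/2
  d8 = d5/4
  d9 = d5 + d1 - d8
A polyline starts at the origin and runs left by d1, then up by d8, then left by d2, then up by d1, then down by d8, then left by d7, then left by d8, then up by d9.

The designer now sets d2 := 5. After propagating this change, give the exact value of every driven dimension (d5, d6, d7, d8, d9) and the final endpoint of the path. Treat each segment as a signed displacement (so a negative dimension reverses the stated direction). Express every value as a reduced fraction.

Apply edit: d2 := 5
  d5 = d1*5 + d4 - d2 = -2/5
  d6 = d4 + d2 + d5 = 26/5
  d7 = 10 - d4/3 - d1/2 = 47/5
  d8 = d5/4 = -1/10
  d9 = d5 + d1 - d8 = 1/2
Walk from origin (0, 0):
  seg 1: left by d1 = 4/5 → (-4/5, 0)
  seg 2: up by d8 = -1/10 → (-4/5, -1/10)
  seg 3: left by d2 = 5 → (-29/5, -1/10)
  seg 4: up by d1 = 4/5 → (-29/5, 7/10)
  seg 5: down by d8 = -1/10 → (-29/5, 4/5)
  seg 6: left by d7 = 47/5 → (-76/5, 4/5)
  seg 7: left by d8 = -1/10 → (-151/10, 4/5)
  seg 8: up by d9 = 1/2 → (-151/10, 13/10)

d5 = -2/5
d6 = 26/5
d7 = 47/5
d8 = -1/10
d9 = 1/2
endpoint = (-151/10, 13/10)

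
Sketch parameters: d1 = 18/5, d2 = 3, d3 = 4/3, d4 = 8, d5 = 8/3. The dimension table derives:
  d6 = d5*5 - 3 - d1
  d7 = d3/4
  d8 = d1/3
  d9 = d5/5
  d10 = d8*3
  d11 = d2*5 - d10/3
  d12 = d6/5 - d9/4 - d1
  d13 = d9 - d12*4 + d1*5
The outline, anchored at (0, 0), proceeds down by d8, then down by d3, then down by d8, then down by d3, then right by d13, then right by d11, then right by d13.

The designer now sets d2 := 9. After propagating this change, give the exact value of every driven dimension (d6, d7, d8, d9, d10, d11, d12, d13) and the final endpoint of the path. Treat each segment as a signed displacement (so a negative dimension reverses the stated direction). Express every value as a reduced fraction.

d6 = 101/15
d7 = 1/3
d8 = 6/5
d9 = 8/15
d10 = 18/5
d11 = 219/5
d12 = -179/75
d13 = 702/25
endpoint = (2499/25, -76/15)

Apply edit: d2 := 9
  d6 = d5*5 - 3 - d1 = 101/15
  d7 = d3/4 = 1/3
  d8 = d1/3 = 6/5
  d9 = d5/5 = 8/15
  d10 = d8*3 = 18/5
  d11 = d2*5 - d10/3 = 219/5
  d12 = d6/5 - d9/4 - d1 = -179/75
  d13 = d9 - d12*4 + d1*5 = 702/25
Walk from origin (0, 0):
  seg 1: down by d8 = 6/5 → (0, -6/5)
  seg 2: down by d3 = 4/3 → (0, -38/15)
  seg 3: down by d8 = 6/5 → (0, -56/15)
  seg 4: down by d3 = 4/3 → (0, -76/15)
  seg 5: right by d13 = 702/25 → (702/25, -76/15)
  seg 6: right by d11 = 219/5 → (1797/25, -76/15)
  seg 7: right by d13 = 702/25 → (2499/25, -76/15)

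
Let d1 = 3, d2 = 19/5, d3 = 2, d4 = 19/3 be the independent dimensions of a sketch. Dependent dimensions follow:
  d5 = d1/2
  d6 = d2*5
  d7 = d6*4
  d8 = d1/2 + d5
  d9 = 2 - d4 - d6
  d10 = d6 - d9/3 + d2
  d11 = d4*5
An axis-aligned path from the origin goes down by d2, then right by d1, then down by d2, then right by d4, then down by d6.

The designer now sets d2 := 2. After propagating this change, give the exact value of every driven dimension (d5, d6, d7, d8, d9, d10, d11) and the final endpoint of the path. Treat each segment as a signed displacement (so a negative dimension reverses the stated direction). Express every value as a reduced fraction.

Apply edit: d2 := 2
  d5 = d1/2 = 3/2
  d6 = d2*5 = 10
  d7 = d6*4 = 40
  d8 = d1/2 + d5 = 3
  d9 = 2 - d4 - d6 = -43/3
  d10 = d6 - d9/3 + d2 = 151/9
  d11 = d4*5 = 95/3
Walk from origin (0, 0):
  seg 1: down by d2 = 2 → (0, -2)
  seg 2: right by d1 = 3 → (3, -2)
  seg 3: down by d2 = 2 → (3, -4)
  seg 4: right by d4 = 19/3 → (28/3, -4)
  seg 5: down by d6 = 10 → (28/3, -14)

d5 = 3/2
d6 = 10
d7 = 40
d8 = 3
d9 = -43/3
d10 = 151/9
d11 = 95/3
endpoint = (28/3, -14)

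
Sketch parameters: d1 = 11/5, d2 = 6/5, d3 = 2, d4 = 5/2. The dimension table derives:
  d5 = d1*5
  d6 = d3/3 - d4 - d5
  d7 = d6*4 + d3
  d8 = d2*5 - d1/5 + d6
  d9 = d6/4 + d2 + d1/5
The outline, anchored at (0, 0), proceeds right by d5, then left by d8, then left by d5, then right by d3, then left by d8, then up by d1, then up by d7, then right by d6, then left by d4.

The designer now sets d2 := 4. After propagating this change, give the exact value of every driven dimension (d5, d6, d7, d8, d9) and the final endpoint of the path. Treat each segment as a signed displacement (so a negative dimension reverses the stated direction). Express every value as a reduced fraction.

Apply edit: d2 := 4
  d5 = d1*5 = 11
  d6 = d3/3 - d4 - d5 = -77/6
  d7 = d6*4 + d3 = -148/3
  d8 = d2*5 - d1/5 + d6 = 1009/150
  d9 = d6/4 + d2 + d1/5 = 739/600
Walk from origin (0, 0):
  seg 1: right by d5 = 11 → (11, 0)
  seg 2: left by d8 = 1009/150 → (641/150, 0)
  seg 3: left by d5 = 11 → (-1009/150, 0)
  seg 4: right by d3 = 2 → (-709/150, 0)
  seg 5: left by d8 = 1009/150 → (-859/75, 0)
  seg 6: up by d1 = 11/5 → (-859/75, 11/5)
  seg 7: up by d7 = -148/3 → (-859/75, -707/15)
  seg 8: right by d6 = -77/6 → (-3643/150, -707/15)
  seg 9: left by d4 = 5/2 → (-2009/75, -707/15)

d5 = 11
d6 = -77/6
d7 = -148/3
d8 = 1009/150
d9 = 739/600
endpoint = (-2009/75, -707/15)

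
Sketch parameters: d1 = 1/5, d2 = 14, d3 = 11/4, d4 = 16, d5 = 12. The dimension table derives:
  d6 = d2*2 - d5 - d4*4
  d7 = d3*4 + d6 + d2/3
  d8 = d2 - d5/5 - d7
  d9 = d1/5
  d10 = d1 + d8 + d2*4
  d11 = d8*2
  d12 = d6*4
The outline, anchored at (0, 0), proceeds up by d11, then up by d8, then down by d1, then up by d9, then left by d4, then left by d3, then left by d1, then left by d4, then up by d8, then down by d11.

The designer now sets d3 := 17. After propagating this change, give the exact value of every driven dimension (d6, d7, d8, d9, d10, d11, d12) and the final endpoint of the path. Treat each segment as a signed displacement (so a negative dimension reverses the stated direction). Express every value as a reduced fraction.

d6 = -48
d7 = 74/3
d8 = -196/15
d9 = 1/25
d10 = 647/15
d11 = -392/15
d12 = -192
endpoint = (-246/5, -1972/75)

Apply edit: d3 := 17
  d6 = d2*2 - d5 - d4*4 = -48
  d7 = d3*4 + d6 + d2/3 = 74/3
  d8 = d2 - d5/5 - d7 = -196/15
  d9 = d1/5 = 1/25
  d10 = d1 + d8 + d2*4 = 647/15
  d11 = d8*2 = -392/15
  d12 = d6*4 = -192
Walk from origin (0, 0):
  seg 1: up by d11 = -392/15 → (0, -392/15)
  seg 2: up by d8 = -196/15 → (0, -196/5)
  seg 3: down by d1 = 1/5 → (0, -197/5)
  seg 4: up by d9 = 1/25 → (0, -984/25)
  seg 5: left by d4 = 16 → (-16, -984/25)
  seg 6: left by d3 = 17 → (-33, -984/25)
  seg 7: left by d1 = 1/5 → (-166/5, -984/25)
  seg 8: left by d4 = 16 → (-246/5, -984/25)
  seg 9: up by d8 = -196/15 → (-246/5, -3932/75)
  seg 10: down by d11 = -392/15 → (-246/5, -1972/75)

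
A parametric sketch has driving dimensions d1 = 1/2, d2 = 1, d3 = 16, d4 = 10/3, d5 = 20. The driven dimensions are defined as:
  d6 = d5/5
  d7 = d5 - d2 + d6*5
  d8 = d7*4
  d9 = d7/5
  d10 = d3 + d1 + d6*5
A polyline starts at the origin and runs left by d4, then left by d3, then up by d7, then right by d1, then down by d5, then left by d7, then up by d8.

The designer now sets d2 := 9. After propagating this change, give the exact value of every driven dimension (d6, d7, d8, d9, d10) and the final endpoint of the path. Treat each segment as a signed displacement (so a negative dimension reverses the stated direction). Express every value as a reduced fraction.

Apply edit: d2 := 9
  d6 = d5/5 = 4
  d7 = d5 - d2 + d6*5 = 31
  d8 = d7*4 = 124
  d9 = d7/5 = 31/5
  d10 = d3 + d1 + d6*5 = 73/2
Walk from origin (0, 0):
  seg 1: left by d4 = 10/3 → (-10/3, 0)
  seg 2: left by d3 = 16 → (-58/3, 0)
  seg 3: up by d7 = 31 → (-58/3, 31)
  seg 4: right by d1 = 1/2 → (-113/6, 31)
  seg 5: down by d5 = 20 → (-113/6, 11)
  seg 6: left by d7 = 31 → (-299/6, 11)
  seg 7: up by d8 = 124 → (-299/6, 135)

d6 = 4
d7 = 31
d8 = 124
d9 = 31/5
d10 = 73/2
endpoint = (-299/6, 135)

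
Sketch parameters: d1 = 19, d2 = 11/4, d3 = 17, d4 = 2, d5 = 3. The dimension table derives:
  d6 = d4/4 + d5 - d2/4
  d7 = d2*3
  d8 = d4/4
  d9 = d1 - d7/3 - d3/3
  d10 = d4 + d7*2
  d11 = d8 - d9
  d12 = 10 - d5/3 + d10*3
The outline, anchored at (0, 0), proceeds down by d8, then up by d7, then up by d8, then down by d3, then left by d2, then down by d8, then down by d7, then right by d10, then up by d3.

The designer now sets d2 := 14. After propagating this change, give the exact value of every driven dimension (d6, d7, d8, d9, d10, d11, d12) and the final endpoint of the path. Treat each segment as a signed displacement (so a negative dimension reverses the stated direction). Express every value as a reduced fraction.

d6 = 0
d7 = 42
d8 = 1/2
d9 = -2/3
d10 = 86
d11 = 7/6
d12 = 267
endpoint = (72, -1/2)

Apply edit: d2 := 14
  d6 = d4/4 + d5 - d2/4 = 0
  d7 = d2*3 = 42
  d8 = d4/4 = 1/2
  d9 = d1 - d7/3 - d3/3 = -2/3
  d10 = d4 + d7*2 = 86
  d11 = d8 - d9 = 7/6
  d12 = 10 - d5/3 + d10*3 = 267
Walk from origin (0, 0):
  seg 1: down by d8 = 1/2 → (0, -1/2)
  seg 2: up by d7 = 42 → (0, 83/2)
  seg 3: up by d8 = 1/2 → (0, 42)
  seg 4: down by d3 = 17 → (0, 25)
  seg 5: left by d2 = 14 → (-14, 25)
  seg 6: down by d8 = 1/2 → (-14, 49/2)
  seg 7: down by d7 = 42 → (-14, -35/2)
  seg 8: right by d10 = 86 → (72, -35/2)
  seg 9: up by d3 = 17 → (72, -1/2)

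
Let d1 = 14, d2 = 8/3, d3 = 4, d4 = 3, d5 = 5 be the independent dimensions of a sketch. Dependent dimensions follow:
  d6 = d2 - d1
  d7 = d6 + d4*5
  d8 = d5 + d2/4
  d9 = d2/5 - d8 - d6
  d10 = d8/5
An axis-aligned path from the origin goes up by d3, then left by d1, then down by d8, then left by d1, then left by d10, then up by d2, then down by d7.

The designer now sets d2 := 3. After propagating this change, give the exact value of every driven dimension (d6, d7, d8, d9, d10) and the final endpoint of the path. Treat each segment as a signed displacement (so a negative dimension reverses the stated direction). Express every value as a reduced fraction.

d6 = -11
d7 = 4
d8 = 23/4
d9 = 117/20
d10 = 23/20
endpoint = (-583/20, -11/4)

Apply edit: d2 := 3
  d6 = d2 - d1 = -11
  d7 = d6 + d4*5 = 4
  d8 = d5 + d2/4 = 23/4
  d9 = d2/5 - d8 - d6 = 117/20
  d10 = d8/5 = 23/20
Walk from origin (0, 0):
  seg 1: up by d3 = 4 → (0, 4)
  seg 2: left by d1 = 14 → (-14, 4)
  seg 3: down by d8 = 23/4 → (-14, -7/4)
  seg 4: left by d1 = 14 → (-28, -7/4)
  seg 5: left by d10 = 23/20 → (-583/20, -7/4)
  seg 6: up by d2 = 3 → (-583/20, 5/4)
  seg 7: down by d7 = 4 → (-583/20, -11/4)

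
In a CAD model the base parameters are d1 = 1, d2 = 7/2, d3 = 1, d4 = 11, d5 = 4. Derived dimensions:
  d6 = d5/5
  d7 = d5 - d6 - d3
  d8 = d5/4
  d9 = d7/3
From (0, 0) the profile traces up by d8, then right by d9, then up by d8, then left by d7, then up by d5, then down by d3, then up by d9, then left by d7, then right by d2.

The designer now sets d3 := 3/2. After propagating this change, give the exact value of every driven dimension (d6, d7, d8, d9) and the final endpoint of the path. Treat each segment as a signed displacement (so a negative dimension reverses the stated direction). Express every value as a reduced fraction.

Apply edit: d3 := 3/2
  d6 = d5/5 = 4/5
  d7 = d5 - d6 - d3 = 17/10
  d8 = d5/4 = 1
  d9 = d7/3 = 17/30
Walk from origin (0, 0):
  seg 1: up by d8 = 1 → (0, 1)
  seg 2: right by d9 = 17/30 → (17/30, 1)
  seg 3: up by d8 = 1 → (17/30, 2)
  seg 4: left by d7 = 17/10 → (-17/15, 2)
  seg 5: up by d5 = 4 → (-17/15, 6)
  seg 6: down by d3 = 3/2 → (-17/15, 9/2)
  seg 7: up by d9 = 17/30 → (-17/15, 76/15)
  seg 8: left by d7 = 17/10 → (-17/6, 76/15)
  seg 9: right by d2 = 7/2 → (2/3, 76/15)

d6 = 4/5
d7 = 17/10
d8 = 1
d9 = 17/30
endpoint = (2/3, 76/15)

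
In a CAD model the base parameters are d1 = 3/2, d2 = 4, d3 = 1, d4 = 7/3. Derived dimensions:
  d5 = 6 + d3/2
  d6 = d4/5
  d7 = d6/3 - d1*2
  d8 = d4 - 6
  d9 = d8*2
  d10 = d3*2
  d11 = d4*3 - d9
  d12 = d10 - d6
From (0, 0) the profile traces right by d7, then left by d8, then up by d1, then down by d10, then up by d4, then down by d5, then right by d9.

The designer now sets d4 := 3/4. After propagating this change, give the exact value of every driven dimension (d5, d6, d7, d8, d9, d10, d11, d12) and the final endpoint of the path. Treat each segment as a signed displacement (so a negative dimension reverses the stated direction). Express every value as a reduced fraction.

d5 = 13/2
d6 = 3/20
d7 = -59/20
d8 = -21/4
d9 = -21/2
d10 = 2
d11 = 51/4
d12 = 37/20
endpoint = (-41/5, -25/4)

Apply edit: d4 := 3/4
  d5 = 6 + d3/2 = 13/2
  d6 = d4/5 = 3/20
  d7 = d6/3 - d1*2 = -59/20
  d8 = d4 - 6 = -21/4
  d9 = d8*2 = -21/2
  d10 = d3*2 = 2
  d11 = d4*3 - d9 = 51/4
  d12 = d10 - d6 = 37/20
Walk from origin (0, 0):
  seg 1: right by d7 = -59/20 → (-59/20, 0)
  seg 2: left by d8 = -21/4 → (23/10, 0)
  seg 3: up by d1 = 3/2 → (23/10, 3/2)
  seg 4: down by d10 = 2 → (23/10, -1/2)
  seg 5: up by d4 = 3/4 → (23/10, 1/4)
  seg 6: down by d5 = 13/2 → (23/10, -25/4)
  seg 7: right by d9 = -21/2 → (-41/5, -25/4)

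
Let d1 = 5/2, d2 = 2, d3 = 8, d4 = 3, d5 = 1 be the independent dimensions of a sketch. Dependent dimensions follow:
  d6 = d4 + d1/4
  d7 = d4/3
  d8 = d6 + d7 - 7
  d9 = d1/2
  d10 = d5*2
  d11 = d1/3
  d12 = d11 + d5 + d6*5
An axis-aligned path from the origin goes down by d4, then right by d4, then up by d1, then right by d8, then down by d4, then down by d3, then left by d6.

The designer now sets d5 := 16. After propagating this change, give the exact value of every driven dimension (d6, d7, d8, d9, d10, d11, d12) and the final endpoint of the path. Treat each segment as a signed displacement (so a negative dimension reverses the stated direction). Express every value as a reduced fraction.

d6 = 29/8
d7 = 1
d8 = -19/8
d9 = 5/4
d10 = 32
d11 = 5/6
d12 = 839/24
endpoint = (-3, -23/2)

Apply edit: d5 := 16
  d6 = d4 + d1/4 = 29/8
  d7 = d4/3 = 1
  d8 = d6 + d7 - 7 = -19/8
  d9 = d1/2 = 5/4
  d10 = d5*2 = 32
  d11 = d1/3 = 5/6
  d12 = d11 + d5 + d6*5 = 839/24
Walk from origin (0, 0):
  seg 1: down by d4 = 3 → (0, -3)
  seg 2: right by d4 = 3 → (3, -3)
  seg 3: up by d1 = 5/2 → (3, -1/2)
  seg 4: right by d8 = -19/8 → (5/8, -1/2)
  seg 5: down by d4 = 3 → (5/8, -7/2)
  seg 6: down by d3 = 8 → (5/8, -23/2)
  seg 7: left by d6 = 29/8 → (-3, -23/2)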